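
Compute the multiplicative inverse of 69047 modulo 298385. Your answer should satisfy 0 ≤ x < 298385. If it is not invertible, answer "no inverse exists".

Run Euclid on (298385, 69047):
298385 = 4·69047 + 22197
69047 = 3·22197 + 2456
22197 = 9·2456 + 93
2456 = 26·93 + 38
93 = 2·38 + 17
38 = 2·17 + 4
17 = 4·4 + 1
4 = 4·1 + 0
The gcd is 1. Working backward:
1 = 17 − 4·4
1 = −4·38 + 9·17
1 = 9·93 − 22·38
1 = −22·2456 + 581·93
1 = 581·22197 − 5251·2456
1 = −5251·69047 + 16334·22197
1 = 16334·298385 − 70587·69047
Hence 69047⁻¹ ≡ -70587 ≡ 227798 (mod 298385).

227798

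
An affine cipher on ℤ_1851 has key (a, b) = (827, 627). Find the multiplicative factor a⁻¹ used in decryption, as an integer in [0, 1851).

Apply the Euclidean algorithm to 1851 and 827:
1851 = 2×827 + 197
827 = 4×197 + 39
197 = 5×39 + 2
39 = 19×2 + 1
2 = 2×1 + 0
The gcd is 1. Working backward:
1 = 39 − 19·2
1 = −19·197 + 96·39
1 = 96·827 − 403·197
1 = −403·1851 + 902·827
So 827·902 ≡ 1 (mod 1851).

902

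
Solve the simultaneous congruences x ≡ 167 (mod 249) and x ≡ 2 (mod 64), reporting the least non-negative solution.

Write x = 167 + 249·k. Then 249·k ≡ 2 − 167 ≡ 27 (mod 64).
Need 249⁻¹ mod 64. Extended Euclid on (64, 57):
64 = 1×57 + 7
57 = 8×7 + 1
7 = 7×1 + 0
Back-substitute:
1 = 57 − 8·7
1 = −8·64 + 9·57
249⁻¹ ≡ 9 (mod 64), so k ≡ 9·27 ≡ 51 (mod 64).
x = 167 + 249·51 = 12866.

12866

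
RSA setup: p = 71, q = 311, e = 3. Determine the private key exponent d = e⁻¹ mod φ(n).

φ(n) = (p−1)(q−1) = 70·310 = 21700.
Need d with 3·d ≡ 1 (mod 21700). Apply the extended Euclidean algorithm:
21700 = 7233·3 + 1
3 = 3·1 + 0
Back-substitute:
1 = 21700 − 7233·3
So 3·(-7233) ≡ 1 (mod 21700), hence d ≡ -7233 ≡ 14467 (mod 21700).

14467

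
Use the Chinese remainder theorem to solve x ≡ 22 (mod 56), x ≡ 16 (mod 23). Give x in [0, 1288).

246

Write x = 22 + 56·k. Then 56·k ≡ 16 − 22 ≡ 17 (mod 23).
Need 56⁻¹ mod 23. Extended Euclid on (23, 10):
23 = 2×10 + 3
10 = 3×3 + 1
3 = 3×1 + 0
Back-substitute:
1 = 10 − 3·3
1 = −3·23 + 7·10
56⁻¹ ≡ 7 (mod 23), so k ≡ 7·17 ≡ 4 (mod 23).
x = 22 + 56·4 = 246.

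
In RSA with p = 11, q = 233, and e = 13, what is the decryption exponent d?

357

φ(n) = (p−1)(q−1) = 10·232 = 2320.
Need d with 13·d ≡ 1 (mod 2320). Apply the extended Euclidean algorithm:
2320 = 178×13 + 6
13 = 2×6 + 1
6 = 6×1 + 0
Back-substitute:
1 = 13 − 2·6
1 = −2·2320 + 357·13
So 13·357 ≡ 1 (mod 2320), hence d = 357.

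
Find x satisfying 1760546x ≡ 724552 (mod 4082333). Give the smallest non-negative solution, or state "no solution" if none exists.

1087512

First find gcd(1760546, 4082333):
4082333 = 2*1760546 + 561241
1760546 = 3*561241 + 76823
561241 = 7*76823 + 23480
76823 = 3*23480 + 6383
23480 = 3*6383 + 4331
6383 = 1*4331 + 2052
4331 = 2*2052 + 227
2052 = 9*227 + 9
227 = 25*9 + 2
9 = 4*2 + 1
2 = 2*1 + 0
gcd = 1, so a unique solution mod 4082333 exists.
Back-substitute for the Bézout coefficients:
1 = 9 − 4·2
1 = −4·227 + 101·9
1 = 101·2052 − 913·227
1 = −913·4331 + 1927·2052
1 = 1927·6383 − 2840·4331
1 = −2840·23480 + 10447·6383
1 = 10447·76823 − 34181·23480
1 = −34181·561241 + 249714·76823
1 = 249714·1760546 − 783323·561241
1 = −783323·4082333 + 1816360·1760546
So 1760546·(1816360) ≡ 1 (mod 4082333), giving 1760546⁻¹ ≡ 1816360.
x ≡ 1760546⁻¹·724552 ≡ 1816360·724552 ≡ 1087512 (mod 4082333).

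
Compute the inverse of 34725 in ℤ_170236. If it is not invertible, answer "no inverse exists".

gcd(170236, 34725) by repeated division:
170236 = 4×34725 + 31336
34725 = 1×31336 + 3389
31336 = 9×3389 + 835
3389 = 4×835 + 49
835 = 17×49 + 2
49 = 24×2 + 1
2 = 2×1 + 0
The gcd is 1. Working backward:
1 = 49 − 24·2
1 = −24·835 + 409·49
1 = 409·3389 − 1660·835
1 = −1660·31336 + 15349·3389
1 = 15349·34725 − 17009·31336
1 = −17009·170236 + 83385·34725
So 34725·83385 ≡ 1 (mod 170236).

83385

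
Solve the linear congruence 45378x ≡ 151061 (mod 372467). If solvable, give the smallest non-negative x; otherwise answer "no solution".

229395

First find gcd(45378, 372467):
372467 = 8×45378 + 9443
45378 = 4×9443 + 7606
9443 = 1×7606 + 1837
7606 = 4×1837 + 258
1837 = 7×258 + 31
258 = 8×31 + 10
31 = 3×10 + 1
10 = 10×1 + 0
gcd = 1, so a unique solution mod 372467 exists.
Back-substitute for the Bézout coefficients:
1 = 31 − 3·10
1 = −3·258 + 25·31
1 = 25·1837 − 178·258
1 = −178·7606 + 737·1837
1 = 737·9443 − 915·7606
1 = −915·45378 + 4397·9443
1 = 4397·372467 − 36091·45378
So 45378·(-36091) ≡ 1 (mod 372467), giving 45378⁻¹ ≡ 336376.
x ≡ 45378⁻¹·151061 ≡ 336376·151061 ≡ 229395 (mod 372467).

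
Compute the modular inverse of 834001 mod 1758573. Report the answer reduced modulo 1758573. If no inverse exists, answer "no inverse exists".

Run Euclid on (1758573, 834001):
1758573 = 2·834001 + 90571
834001 = 9·90571 + 18862
90571 = 4·18862 + 15123
18862 = 1·15123 + 3739
15123 = 4·3739 + 167
3739 = 22·167 + 65
167 = 2·65 + 37
65 = 1·37 + 28
37 = 1·28 + 9
28 = 3·9 + 1
9 = 9·1 + 0
Since gcd(834001, 1758573) = 1, back-substitute to write 1 as a combination:
1 = 28 − 3·9
1 = −3·37 + 4·28
1 = 4·65 − 7·37
1 = −7·167 + 18·65
1 = 18·3739 − 403·167
1 = −403·15123 + 1630·3739
1 = 1630·18862 − 2033·15123
1 = −2033·90571 + 9762·18862
1 = 9762·834001 − 89891·90571
1 = −89891·1758573 + 189544·834001
So 834001·189544 ≡ 1 (mod 1758573).

189544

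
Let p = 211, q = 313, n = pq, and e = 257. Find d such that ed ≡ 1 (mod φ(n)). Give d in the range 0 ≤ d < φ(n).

φ(n) = (p−1)(q−1) = 210·312 = 65520.
Need d with 257·d ≡ 1 (mod 65520). Apply the extended Euclidean algorithm:
65520 = 254·257 + 242
257 = 1·242 + 15
242 = 16·15 + 2
15 = 7·2 + 1
2 = 2·1 + 0
Back-substitute:
1 = 15 − 7·2
1 = −7·242 + 113·15
1 = 113·257 − 120·242
1 = −120·65520 + 30593·257
So 257·30593 ≡ 1 (mod 65520), hence d = 30593.

30593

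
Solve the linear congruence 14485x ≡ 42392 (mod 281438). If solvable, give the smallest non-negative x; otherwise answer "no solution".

First find gcd(14485, 281438):
281438 = 19*14485 + 6223
14485 = 2*6223 + 2039
6223 = 3*2039 + 106
2039 = 19*106 + 25
106 = 4*25 + 6
25 = 4*6 + 1
6 = 6*1 + 0
gcd = 1, so a unique solution mod 281438 exists.
Back-substitute for the Bézout coefficients:
1 = 25 − 4·6
1 = −4·106 + 17·25
1 = 17·2039 − 327·106
1 = −327·6223 + 998·2039
1 = 998·14485 − 2323·6223
1 = −2323·281438 + 45135·14485
So 14485·(45135) ≡ 1 (mod 281438), giving 14485⁻¹ ≡ 45135.
x ≡ 14485⁻¹·42392 ≡ 45135·42392 ≡ 147396 (mod 281438).

147396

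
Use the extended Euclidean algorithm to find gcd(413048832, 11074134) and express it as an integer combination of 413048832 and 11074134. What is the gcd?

Apply Euclid's algorithm to 413048832 and 11074134:
413048832 = 37×11074134 + 3305874
11074134 = 3×3305874 + 1156512
3305874 = 2×1156512 + 992850
1156512 = 1×992850 + 163662
992850 = 6×163662 + 10878
163662 = 15×10878 + 492
10878 = 22×492 + 54
492 = 9×54 + 6
54 = 9×6 + 0
gcd(413048832, 11074134) = 6.
Back-substituting:
6 = 492 − 9·54
6 = −9·10878 + 199·492
6 = 199·163662 − 2994·10878
6 = −2994·992850 + 18163·163662
6 = 18163·1156512 − 21157·992850
6 = −21157·3305874 + 60477·1156512
6 = 60477·11074134 − 202588·3305874
6 = −202588·413048832 + 7556233·11074134
So 6 = (-202588)·413048832 + (7556233)·11074134.

6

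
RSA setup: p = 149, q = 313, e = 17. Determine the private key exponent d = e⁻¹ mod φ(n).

φ(n) = (p−1)(q−1) = 148·312 = 46176.
Need d with 17·d ≡ 1 (mod 46176). Apply the extended Euclidean algorithm:
46176 = 2716×17 + 4
17 = 4×4 + 1
4 = 4×1 + 0
Back-substitute:
1 = 17 − 4·4
1 = −4·46176 + 10865·17
So 17·10865 ≡ 1 (mod 46176), hence d = 10865.

10865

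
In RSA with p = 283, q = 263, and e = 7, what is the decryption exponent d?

10555

φ(n) = (p−1)(q−1) = 282·262 = 73884.
Need d with 7·d ≡ 1 (mod 73884). Apply the extended Euclidean algorithm:
73884 = 10554·7 + 6
7 = 1·6 + 1
6 = 6·1 + 0
Back-substitute:
1 = 7 − 6
1 = −73884 + 10555·7
So 7·10555 ≡ 1 (mod 73884), hence d = 10555.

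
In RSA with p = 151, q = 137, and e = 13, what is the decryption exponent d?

6277

φ(n) = (p−1)(q−1) = 150·136 = 20400.
Need d with 13·d ≡ 1 (mod 20400). Apply the extended Euclidean algorithm:
20400 = 1569*13 + 3
13 = 4*3 + 1
3 = 3*1 + 0
Back-substitute:
1 = 13 − 4·3
1 = −4·20400 + 6277·13
So 13·6277 ≡ 1 (mod 20400), hence d = 6277.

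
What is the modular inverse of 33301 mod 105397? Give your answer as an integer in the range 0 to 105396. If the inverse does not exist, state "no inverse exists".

Run Euclid on (105397, 33301):
105397 = 3·33301 + 5494
33301 = 6·5494 + 337
5494 = 16·337 + 102
337 = 3·102 + 31
102 = 3·31 + 9
31 = 3·9 + 4
9 = 2·4 + 1
4 = 4·1 + 0
Since gcd(33301, 105397) = 1, back-substitute to write 1 as a combination:
1 = 9 − 2·4
1 = −2·31 + 7·9
1 = 7·102 − 23·31
1 = −23·337 + 76·102
1 = 76·5494 − 1239·337
1 = −1239·33301 + 7510·5494
1 = 7510·105397 − 23769·33301
Hence 33301⁻¹ ≡ -23769 ≡ 81628 (mod 105397).

81628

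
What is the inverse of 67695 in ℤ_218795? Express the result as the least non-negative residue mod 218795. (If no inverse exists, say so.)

Compute gcd(67695, 218795):
218795 = 3·67695 + 15710
67695 = 4·15710 + 4855
15710 = 3·4855 + 1145
4855 = 4·1145 + 275
1145 = 4·275 + 45
275 = 6·45 + 5
45 = 9·5 + 0
The gcd is 5, not 1, hence no inverse exists.

no inverse exists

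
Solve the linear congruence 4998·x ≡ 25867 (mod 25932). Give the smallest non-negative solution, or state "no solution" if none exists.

no solution

gcd(4998, 25932):
25932 = 5×4998 + 942
4998 = 5×942 + 288
942 = 3×288 + 78
288 = 3×78 + 54
78 = 1×54 + 24
54 = 2×24 + 6
24 = 4×6 + 0
gcd = 6, but 6 ∤ 25867, so the congruence has no solution.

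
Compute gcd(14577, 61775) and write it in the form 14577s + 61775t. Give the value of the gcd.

1

Repeated division:
61775 = 4×14577 + 3467
14577 = 4×3467 + 709
3467 = 4×709 + 631
709 = 1×631 + 78
631 = 8×78 + 7
78 = 11×7 + 1
7 = 7×1 + 0
gcd(14577, 61775) = 1.
Back-substituting:
1 = 78 − 11·7
1 = −11·631 + 89·78
1 = 89·709 − 100·631
1 = −100·3467 + 489·709
1 = 489·14577 − 2056·3467
1 = −2056·61775 + 8713·14577
So 1 = (-2056)·61775 + (8713)·14577.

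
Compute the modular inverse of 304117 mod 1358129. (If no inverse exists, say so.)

gcd(1358129, 304117) by repeated division:
1358129 = 4·304117 + 141661
304117 = 2·141661 + 20795
141661 = 6·20795 + 16891
20795 = 1·16891 + 3904
16891 = 4·3904 + 1275
3904 = 3·1275 + 79
1275 = 16·79 + 11
79 = 7·11 + 2
11 = 5·2 + 1
2 = 2·1 + 0
Since gcd(304117, 1358129) = 1, back-substitute to write 1 as a combination:
1 = 11 − 5·2
1 = −5·79 + 36·11
1 = 36·1275 − 581·79
1 = −581·3904 + 1779·1275
1 = 1779·16891 − 7697·3904
1 = −7697·20795 + 9476·16891
1 = 9476·141661 − 64553·20795
1 = −64553·304117 + 138582·141661
1 = 138582·1358129 − 618881·304117
So 304117·(-618881) ≡ 1 (mod 1358129), and -618881 ≡ 739248 (mod 1358129).

739248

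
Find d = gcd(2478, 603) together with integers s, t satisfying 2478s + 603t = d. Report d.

3

Repeated division:
2478 = 4·603 + 66
603 = 9·66 + 9
66 = 7·9 + 3
9 = 3·3 + 0
gcd(2478, 603) = 3.
Working backward:
3 = 66 − 7·9
3 = −7·603 + 64·66
3 = 64·2478 − 263·603
So 3 = (64)·2478 + (-263)·603.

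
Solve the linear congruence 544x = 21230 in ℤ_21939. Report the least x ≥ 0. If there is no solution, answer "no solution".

First find gcd(544, 21939):
21939 = 40*544 + 179
544 = 3*179 + 7
179 = 25*7 + 4
7 = 1*4 + 3
4 = 1*3 + 1
3 = 3*1 + 0
gcd = 1, so a unique solution mod 21939 exists.
Back-substitute for the Bézout coefficients:
1 = 4 − 3
1 = −7 + 2·4
1 = 2·179 − 51·7
1 = −51·544 + 155·179
1 = 155·21939 − 6251·544
So 544·(-6251) ≡ 1 (mod 21939), giving 544⁻¹ ≡ 15688.
x ≡ 544⁻¹·21230 ≡ 15688·21230 ≡ 281 (mod 21939).

281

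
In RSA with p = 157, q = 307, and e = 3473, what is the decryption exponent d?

32273

φ(n) = (p−1)(q−1) = 156·306 = 47736.
Need d with 3473·d ≡ 1 (mod 47736). Apply the extended Euclidean algorithm:
47736 = 13×3473 + 2587
3473 = 1×2587 + 886
2587 = 2×886 + 815
886 = 1×815 + 71
815 = 11×71 + 34
71 = 2×34 + 3
34 = 11×3 + 1
3 = 3×1 + 0
Back-substitute:
1 = 34 − 11·3
1 = −11·71 + 23·34
1 = 23·815 − 264·71
1 = −264·886 + 287·815
1 = 287·2587 − 838·886
1 = −838·3473 + 1125·2587
1 = 1125·47736 − 15463·3473
So 3473·(-15463) ≡ 1 (mod 47736), hence d ≡ -15463 ≡ 32273 (mod 47736).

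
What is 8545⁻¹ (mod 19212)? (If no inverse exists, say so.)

11797

Apply the Euclidean algorithm to 19212 and 8545:
19212 = 2·8545 + 2122
8545 = 4·2122 + 57
2122 = 37·57 + 13
57 = 4·13 + 5
13 = 2·5 + 3
5 = 1·3 + 2
3 = 1·2 + 1
2 = 2·1 + 0
The gcd is 1. Working backward:
1 = 3 − 2
1 = −5 + 2·3
1 = 2·13 − 5·5
1 = −5·57 + 22·13
1 = 22·2122 − 819·57
1 = −819·8545 + 3298·2122
1 = 3298·19212 − 7415·8545
Thus 8545·(-7415) ≡ 1 (mod 19212); reducing, -7415 mod 19212 = 11797.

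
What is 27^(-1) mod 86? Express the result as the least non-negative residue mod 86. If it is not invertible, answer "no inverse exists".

gcd(86, 27) by repeated division:
86 = 3·27 + 5
27 = 5·5 + 2
5 = 2·2 + 1
2 = 2·1 + 0
Since gcd(27, 86) = 1, back-substitute to write 1 as a combination:
1 = 5 − 2·2
1 = −2·27 + 11·5
1 = 11·86 − 35·27
So 27·(-35) ≡ 1 (mod 86), and -35 ≡ 51 (mod 86).

51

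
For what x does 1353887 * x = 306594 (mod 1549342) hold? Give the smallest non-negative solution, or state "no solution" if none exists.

835940

First find gcd(1353887, 1549342):
1549342 = 1×1353887 + 195455
1353887 = 6×195455 + 181157
195455 = 1×181157 + 14298
181157 = 12×14298 + 9581
14298 = 1×9581 + 4717
9581 = 2×4717 + 147
4717 = 32×147 + 13
147 = 11×13 + 4
13 = 3×4 + 1
4 = 4×1 + 0
gcd = 1, so a unique solution mod 1549342 exists.
Back-substitute for the Bézout coefficients:
1 = 13 − 3·4
1 = −3·147 + 34·13
1 = 34·4717 − 1091·147
1 = −1091·9581 + 2216·4717
1 = 2216·14298 − 3307·9581
1 = −3307·181157 + 41900·14298
1 = 41900·195455 − 45207·181157
1 = −45207·1353887 + 313142·195455
1 = 313142·1549342 − 358349·1353887
So 1353887·(-358349) ≡ 1 (mod 1549342), giving 1353887⁻¹ ≡ 1190993.
x ≡ 1353887⁻¹·306594 ≡ 1190993·306594 ≡ 835940 (mod 1549342).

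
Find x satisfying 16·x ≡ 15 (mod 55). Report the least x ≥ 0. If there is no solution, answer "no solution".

First find gcd(16, 55):
55 = 3*16 + 7
16 = 2*7 + 2
7 = 3*2 + 1
2 = 2*1 + 0
gcd = 1, so a unique solution mod 55 exists.
Back-substitute for the Bézout coefficients:
1 = 7 − 3·2
1 = −3·16 + 7·7
1 = 7·55 − 24·16
So 16·(-24) ≡ 1 (mod 55), giving 16⁻¹ ≡ 31.
x ≡ 16⁻¹·15 ≡ 31·15 ≡ 25 (mod 55).

25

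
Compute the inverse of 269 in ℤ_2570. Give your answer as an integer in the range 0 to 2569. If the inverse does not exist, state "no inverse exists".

gcd(2570, 269) by repeated division:
2570 = 9*269 + 149
269 = 1*149 + 120
149 = 1*120 + 29
120 = 4*29 + 4
29 = 7*4 + 1
4 = 4*1 + 0
The gcd is 1. Working backward:
1 = 29 − 7·4
1 = −7·120 + 29·29
1 = 29·149 − 36·120
1 = −36·269 + 65·149
1 = 65·2570 − 621·269
Hence 269⁻¹ ≡ -621 ≡ 1949 (mod 2570).

1949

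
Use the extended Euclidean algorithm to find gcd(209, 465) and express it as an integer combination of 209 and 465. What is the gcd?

Apply Euclid's algorithm to 465 and 209:
465 = 2·209 + 47
209 = 4·47 + 21
47 = 2·21 + 5
21 = 4·5 + 1
5 = 5·1 + 0
gcd(209, 465) = 1.
Express as a combination:
1 = 21 − 4·5
1 = −4·47 + 9·21
1 = 9·209 − 40·47
1 = −40·465 + 89·209
So 1 = (-40)·465 + (89)·209.

1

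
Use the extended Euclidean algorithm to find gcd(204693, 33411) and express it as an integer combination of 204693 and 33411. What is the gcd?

Repeated division:
204693 = 6×33411 + 4227
33411 = 7×4227 + 3822
4227 = 1×3822 + 405
3822 = 9×405 + 177
405 = 2×177 + 51
177 = 3×51 + 24
51 = 2×24 + 3
24 = 8×3 + 0
gcd(204693, 33411) = 3.
Working backward:
3 = 51 − 2·24
3 = −2·177 + 7·51
3 = 7·405 − 16·177
3 = −16·3822 + 151·405
3 = 151·4227 − 167·3822
3 = −167·33411 + 1320·4227
3 = 1320·204693 − 8087·33411
So 3 = (1320)·204693 + (-8087)·33411.

3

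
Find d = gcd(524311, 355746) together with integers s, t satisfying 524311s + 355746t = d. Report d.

Repeated division:
524311 = 1·355746 + 168565
355746 = 2·168565 + 18616
168565 = 9·18616 + 1021
18616 = 18·1021 + 238
1021 = 4·238 + 69
238 = 3·69 + 31
69 = 2·31 + 7
31 = 4·7 + 3
7 = 2·3 + 1
3 = 3·1 + 0
gcd(524311, 355746) = 1.
Express as a combination:
1 = 7 − 2·3
1 = −2·31 + 9·7
1 = 9·69 − 20·31
1 = −20·238 + 69·69
1 = 69·1021 − 296·238
1 = −296·18616 + 5397·1021
1 = 5397·168565 − 48869·18616
1 = −48869·355746 + 103135·168565
1 = 103135·524311 − 152004·355746
So 1 = (103135)·524311 + (-152004)·355746.

1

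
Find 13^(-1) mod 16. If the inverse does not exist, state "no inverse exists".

Extended Euclidean algorithm:
16 = 1·13 + 3
13 = 4·3 + 1
3 = 3·1 + 0
Since gcd(13, 16) = 1, back-substitute to write 1 as a combination:
1 = 13 − 4·3
1 = −4·16 + 5·13
So 13·5 ≡ 1 (mod 16).

5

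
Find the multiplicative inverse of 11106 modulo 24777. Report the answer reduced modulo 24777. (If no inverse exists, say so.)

no inverse exists

Euclidean algorithm on 24777, 11106:
24777 = 2×11106 + 2565
11106 = 4×2565 + 846
2565 = 3×846 + 27
846 = 31×27 + 9
27 = 3×9 + 0
The gcd is 9, not 1, hence no inverse exists.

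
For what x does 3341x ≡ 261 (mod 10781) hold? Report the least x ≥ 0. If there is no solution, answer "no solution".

639

First find gcd(3341, 10781):
10781 = 3×3341 + 758
3341 = 4×758 + 309
758 = 2×309 + 140
309 = 2×140 + 29
140 = 4×29 + 24
29 = 1×24 + 5
24 = 4×5 + 4
5 = 1×4 + 1
4 = 4×1 + 0
gcd = 1, so a unique solution mod 10781 exists.
Back-substitute for the Bézout coefficients:
1 = 5 − 4
1 = −24 + 5·5
1 = 5·29 − 6·24
1 = −6·140 + 29·29
1 = 29·309 − 64·140
1 = −64·758 + 157·309
1 = 157·3341 − 692·758
1 = −692·10781 + 2233·3341
So 3341·(2233) ≡ 1 (mod 10781), giving 3341⁻¹ ≡ 2233.
x ≡ 3341⁻¹·261 ≡ 2233·261 ≡ 639 (mod 10781).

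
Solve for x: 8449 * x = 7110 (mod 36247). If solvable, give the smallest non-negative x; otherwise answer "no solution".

First find gcd(8449, 36247):
36247 = 4×8449 + 2451
8449 = 3×2451 + 1096
2451 = 2×1096 + 259
1096 = 4×259 + 60
259 = 4×60 + 19
60 = 3×19 + 3
19 = 6×3 + 1
3 = 3×1 + 0
gcd = 1, so a unique solution mod 36247 exists.
Back-substitute for the Bézout coefficients:
1 = 19 − 6·3
1 = −6·60 + 19·19
1 = 19·259 − 82·60
1 = −82·1096 + 347·259
1 = 347·2451 − 776·1096
1 = −776·8449 + 2675·2451
1 = 2675·36247 − 11476·8449
So 8449·(-11476) ≡ 1 (mod 36247), giving 8449⁻¹ ≡ 24771.
x ≡ 8449⁻¹·7110 ≡ 24771·7110 ≡ 33884 (mod 36247).

33884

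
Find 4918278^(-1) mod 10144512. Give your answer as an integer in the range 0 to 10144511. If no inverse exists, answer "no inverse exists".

no inverse exists

Euclidean algorithm on 10144512, 4918278:
10144512 = 2*4918278 + 307956
4918278 = 15*307956 + 298938
307956 = 1*298938 + 9018
298938 = 33*9018 + 1344
9018 = 6*1344 + 954
1344 = 1*954 + 390
954 = 2*390 + 174
390 = 2*174 + 42
174 = 4*42 + 6
42 = 7*6 + 0
Since gcd = 6 > 1, 4918278 is not a unit mod 10144512.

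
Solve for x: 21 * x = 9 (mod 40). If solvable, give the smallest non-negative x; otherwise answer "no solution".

29

First find gcd(21, 40):
40 = 1×21 + 19
21 = 1×19 + 2
19 = 9×2 + 1
2 = 2×1 + 0
gcd = 1, so a unique solution mod 40 exists.
Back-substitute for the Bézout coefficients:
1 = 19 − 9·2
1 = −9·21 + 10·19
1 = 10·40 − 19·21
So 21·(-19) ≡ 1 (mod 40), giving 21⁻¹ ≡ 21.
x ≡ 21⁻¹·9 ≡ 21·9 ≡ 29 (mod 40).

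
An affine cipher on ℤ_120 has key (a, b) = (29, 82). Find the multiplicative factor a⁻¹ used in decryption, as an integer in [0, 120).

29

Extended Euclidean algorithm:
120 = 4*29 + 4
29 = 7*4 + 1
4 = 4*1 + 0
gcd = 1, so the inverse exists. Back-substitute:
1 = 29 − 7·4
1 = −7·120 + 29·29
So 29·29 ≡ 1 (mod 120).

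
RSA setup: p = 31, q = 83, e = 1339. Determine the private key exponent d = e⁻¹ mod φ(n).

79

φ(n) = (p−1)(q−1) = 30·82 = 2460.
Need d with 1339·d ≡ 1 (mod 2460). Apply the extended Euclidean algorithm:
2460 = 1×1339 + 1121
1339 = 1×1121 + 218
1121 = 5×218 + 31
218 = 7×31 + 1
31 = 31×1 + 0
Back-substitute:
1 = 218 − 7·31
1 = −7·1121 + 36·218
1 = 36·1339 − 43·1121
1 = −43·2460 + 79·1339
So 1339·79 ≡ 1 (mod 2460), hence d = 79.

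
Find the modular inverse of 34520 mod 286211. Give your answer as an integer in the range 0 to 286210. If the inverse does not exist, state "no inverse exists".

gcd(286211, 34520) by repeated division:
286211 = 8*34520 + 10051
34520 = 3*10051 + 4367
10051 = 2*4367 + 1317
4367 = 3*1317 + 416
1317 = 3*416 + 69
416 = 6*69 + 2
69 = 34*2 + 1
2 = 2*1 + 0
gcd = 1, so the inverse exists. Back-substitute:
1 = 69 − 34·2
1 = −34·416 + 205·69
1 = 205·1317 − 649·416
1 = −649·4367 + 2152·1317
1 = 2152·10051 − 4953·4367
1 = −4953·34520 + 17011·10051
1 = 17011·286211 − 141041·34520
Hence 34520⁻¹ ≡ -141041 ≡ 145170 (mod 286211).

145170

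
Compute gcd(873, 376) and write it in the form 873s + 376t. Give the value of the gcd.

Repeated division:
873 = 2·376 + 121
376 = 3·121 + 13
121 = 9·13 + 4
13 = 3·4 + 1
4 = 4·1 + 0
gcd(873, 376) = 1.
Back-substituting:
1 = 13 − 3·4
1 = −3·121 + 28·13
1 = 28·376 − 87·121
1 = −87·873 + 202·376
So 1 = (-87)·873 + (202)·376.

1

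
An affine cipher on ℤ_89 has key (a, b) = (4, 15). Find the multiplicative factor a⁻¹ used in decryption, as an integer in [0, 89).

Run Euclid on (89, 4):
89 = 22×4 + 1
4 = 4×1 + 0
gcd = 1, so the inverse exists. Back-substitute:
1 = 89 − 22·4
Thus 4·(-22) ≡ 1 (mod 89); reducing, -22 mod 89 = 67.

67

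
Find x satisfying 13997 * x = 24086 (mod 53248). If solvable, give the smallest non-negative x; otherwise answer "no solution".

First find gcd(13997, 53248):
53248 = 3×13997 + 11257
13997 = 1×11257 + 2740
11257 = 4×2740 + 297
2740 = 9×297 + 67
297 = 4×67 + 29
67 = 2×29 + 9
29 = 3×9 + 2
9 = 4×2 + 1
2 = 2×1 + 0
gcd = 1, so a unique solution mod 53248 exists.
Back-substitute for the Bézout coefficients:
1 = 9 − 4·2
1 = −4·29 + 13·9
1 = 13·67 − 30·29
1 = −30·297 + 133·67
1 = 133·2740 − 1227·297
1 = −1227·11257 + 5041·2740
1 = 5041·13997 − 6268·11257
1 = −6268·53248 + 23845·13997
So 13997·(23845) ≡ 1 (mod 53248), giving 13997⁻¹ ≡ 23845.
x ≡ 13997⁻¹·24086 ≡ 23845·24086 ≡ 50990 (mod 53248).

50990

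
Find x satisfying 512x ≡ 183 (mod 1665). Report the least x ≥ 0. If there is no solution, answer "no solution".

First find gcd(512, 1665):
1665 = 3*512 + 129
512 = 3*129 + 125
129 = 1*125 + 4
125 = 31*4 + 1
4 = 4*1 + 0
gcd = 1, so a unique solution mod 1665 exists.
Back-substitute for the Bézout coefficients:
1 = 125 − 31·4
1 = −31·129 + 32·125
1 = 32·512 − 127·129
1 = −127·1665 + 413·512
So 512·(413) ≡ 1 (mod 1665), giving 512⁻¹ ≡ 413.
x ≡ 512⁻¹·183 ≡ 413·183 ≡ 654 (mod 1665).

654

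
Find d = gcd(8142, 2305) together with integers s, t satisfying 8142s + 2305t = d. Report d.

1

Apply Euclid's algorithm to 8142 and 2305:
8142 = 3·2305 + 1227
2305 = 1·1227 + 1078
1227 = 1·1078 + 149
1078 = 7·149 + 35
149 = 4·35 + 9
35 = 3·9 + 8
9 = 1·8 + 1
8 = 8·1 + 0
gcd(8142, 2305) = 1.
Express as a combination:
1 = 9 − 8
1 = −35 + 4·9
1 = 4·149 − 17·35
1 = −17·1078 + 123·149
1 = 123·1227 − 140·1078
1 = −140·2305 + 263·1227
1 = 263·8142 − 929·2305
So 1 = (263)·8142 + (-929)·2305.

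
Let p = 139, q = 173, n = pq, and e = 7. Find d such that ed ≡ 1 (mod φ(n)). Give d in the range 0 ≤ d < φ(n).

3391

φ(n) = (p−1)(q−1) = 138·172 = 23736.
Need d with 7·d ≡ 1 (mod 23736). Apply the extended Euclidean algorithm:
23736 = 3390·7 + 6
7 = 1·6 + 1
6 = 6·1 + 0
Back-substitute:
1 = 7 − 6
1 = −23736 + 3391·7
So 7·3391 ≡ 1 (mod 23736), hence d = 3391.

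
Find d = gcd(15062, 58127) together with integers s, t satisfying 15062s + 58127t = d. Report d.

1

Apply Euclid's algorithm to 58127 and 15062:
58127 = 3·15062 + 12941
15062 = 1·12941 + 2121
12941 = 6·2121 + 215
2121 = 9·215 + 186
215 = 1·186 + 29
186 = 6·29 + 12
29 = 2·12 + 5
12 = 2·5 + 2
5 = 2·2 + 1
2 = 2·1 + 0
gcd(15062, 58127) = 1.
Working backward:
1 = 5 − 2·2
1 = −2·12 + 5·5
1 = 5·29 − 12·12
1 = −12·186 + 77·29
1 = 77·215 − 89·186
1 = −89·2121 + 878·215
1 = 878·12941 − 5357·2121
1 = −5357·15062 + 6235·12941
1 = 6235·58127 − 24062·15062
So 1 = (6235)·58127 + (-24062)·15062.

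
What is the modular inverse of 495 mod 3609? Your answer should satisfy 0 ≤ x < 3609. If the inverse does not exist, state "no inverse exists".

no inverse exists

Euclidean algorithm on 3609, 495:
3609 = 7×495 + 144
495 = 3×144 + 63
144 = 2×63 + 18
63 = 3×18 + 9
18 = 2×9 + 0
The gcd is 9, not 1, hence no inverse exists.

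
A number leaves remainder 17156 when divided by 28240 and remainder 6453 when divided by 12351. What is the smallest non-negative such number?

Write x = 17156 + 28240·k. Then 28240·k ≡ 6453 − 17156 ≡ 1648 (mod 12351).
Need 28240⁻¹ mod 12351. Extended Euclid on (12351, 3538):
12351 = 3·3538 + 1737
3538 = 2·1737 + 64
1737 = 27·64 + 9
64 = 7·9 + 1
9 = 9·1 + 0
Back-substitute:
1 = 64 − 7·9
1 = −7·1737 + 190·64
1 = 190·3538 − 387·1737
1 = −387·12351 + 1351·3538
28240⁻¹ ≡ 1351 (mod 12351), so k ≡ 1351·1648 ≡ 3268 (mod 12351).
x = 17156 + 28240·3268 = 92305476.

92305476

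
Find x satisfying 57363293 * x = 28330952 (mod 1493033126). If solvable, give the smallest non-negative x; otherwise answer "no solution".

20073324

First find gcd(57363293, 1493033126):
1493033126 = 26*57363293 + 1587508
57363293 = 36*1587508 + 213005
1587508 = 7*213005 + 96473
213005 = 2*96473 + 20059
96473 = 4*20059 + 16237
20059 = 1*16237 + 3822
16237 = 4*3822 + 949
3822 = 4*949 + 26
949 = 36*26 + 13
26 = 2*13 + 0
gcd = 13 and 13 | 28330952, so solutions exist. Divide through by 13: 4412561x ≡ 2179304 (mod 114848702).
Now find 4412561⁻¹ mod 114848702:
114848702 = 26·4412561 + 122116
4412561 = 36·122116 + 16385
122116 = 7·16385 + 7421
16385 = 2·7421 + 1543
7421 = 4·1543 + 1249
1543 = 1·1249 + 294
1249 = 4·294 + 73
294 = 4·73 + 2
73 = 36·2 + 1
2 = 2·1 + 0
Back-substitute:
1 = 73 − 36·2
1 = −36·294 + 145·73
1 = 145·1249 − 616·294
1 = −616·1543 + 761·1249
1 = 761·7421 − 3660·1543
1 = −3660·16385 + 8081·7421
1 = 8081·122116 − 60227·16385
1 = −60227·4412561 + 2176253·122116
1 = 2176253·114848702 − 56642805·4412561
So 4412561·(-56642805) ≡ 1 (mod 114848702), i.e. 4412561⁻¹ ≡ 58205897.
Then x ≡ 58205897·2179304 ≡ 20073324 (mod 114848702); the smallest non-negative solution is x = 20073324.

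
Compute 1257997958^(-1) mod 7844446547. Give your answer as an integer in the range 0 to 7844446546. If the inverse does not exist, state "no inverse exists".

no inverse exists

Euclidean algorithm on 7844446547, 1257997958:
7844446547 = 6×1257997958 + 296458799
1257997958 = 4×296458799 + 72162762
296458799 = 4×72162762 + 7807751
72162762 = 9×7807751 + 1893003
7807751 = 4×1893003 + 235739
1893003 = 8×235739 + 7091
235739 = 33×7091 + 1736
7091 = 4×1736 + 147
1736 = 11×147 + 119
147 = 1×119 + 28
119 = 4×28 + 7
28 = 4×7 + 0
Since gcd = 7 > 1, 1257997958 is not a unit mod 7844446547.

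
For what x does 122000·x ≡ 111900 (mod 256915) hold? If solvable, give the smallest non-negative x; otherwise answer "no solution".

20512

First find gcd(122000, 256915):
256915 = 2*122000 + 12915
122000 = 9*12915 + 5765
12915 = 2*5765 + 1385
5765 = 4*1385 + 225
1385 = 6*225 + 35
225 = 6*35 + 15
35 = 2*15 + 5
15 = 3*5 + 0
gcd = 5 and 5 | 111900, so solutions exist. Divide through by 5: 24400x ≡ 22380 (mod 51383).
Now find 24400⁻¹ mod 51383:
51383 = 2·24400 + 2583
24400 = 9·2583 + 1153
2583 = 2·1153 + 277
1153 = 4·277 + 45
277 = 6·45 + 7
45 = 6·7 + 3
7 = 2·3 + 1
3 = 3·1 + 0
Back-substitute:
1 = 7 − 2·3
1 = −2·45 + 13·7
1 = 13·277 − 80·45
1 = −80·1153 + 333·277
1 = 333·2583 − 746·1153
1 = −746·24400 + 7047·2583
1 = 7047·51383 − 14840·24400
So 24400·(-14840) ≡ 1 (mod 51383), i.e. 24400⁻¹ ≡ 36543.
Then x ≡ 36543·22380 ≡ 20512 (mod 51383); the smallest non-negative solution is x = 20512.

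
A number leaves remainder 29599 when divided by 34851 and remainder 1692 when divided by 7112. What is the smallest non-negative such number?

177595444

Write x = 29599 + 34851·k. Then 34851·k ≡ 1692 − 29599 ≡ 541 (mod 7112).
Need 34851⁻¹ mod 7112. Extended Euclid on (7112, 6403):
7112 = 1×6403 + 709
6403 = 9×709 + 22
709 = 32×22 + 5
22 = 4×5 + 2
5 = 2×2 + 1
2 = 2×1 + 0
Back-substitute:
1 = 5 − 2·2
1 = −2·22 + 9·5
1 = 9·709 − 290·22
1 = −290·6403 + 2619·709
1 = 2619·7112 − 2909·6403
34851⁻¹ ≡ 4203 (mod 7112), so k ≡ 4203·541 ≡ 5095 (mod 7112).
x = 29599 + 34851·5095 = 177595444.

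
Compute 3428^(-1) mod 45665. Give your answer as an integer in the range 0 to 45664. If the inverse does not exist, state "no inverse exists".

Extended Euclidean algorithm:
45665 = 13×3428 + 1101
3428 = 3×1101 + 125
1101 = 8×125 + 101
125 = 1×101 + 24
101 = 4×24 + 5
24 = 4×5 + 4
5 = 1×4 + 1
4 = 4×1 + 0
Since gcd(3428, 45665) = 1, back-substitute to write 1 as a combination:
1 = 5 − 4
1 = −24 + 5·5
1 = 5·101 − 21·24
1 = −21·125 + 26·101
1 = 26·1101 − 229·125
1 = −229·3428 + 713·1101
1 = 713·45665 − 9498·3428
Hence 3428⁻¹ ≡ -9498 ≡ 36167 (mod 45665).

36167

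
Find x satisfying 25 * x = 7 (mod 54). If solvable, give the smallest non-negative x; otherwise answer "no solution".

First find gcd(25, 54):
54 = 2*25 + 4
25 = 6*4 + 1
4 = 4*1 + 0
gcd = 1, so a unique solution mod 54 exists.
Back-substitute for the Bézout coefficients:
1 = 25 − 6·4
1 = −6·54 + 13·25
So 25·(13) ≡ 1 (mod 54), giving 25⁻¹ ≡ 13.
x ≡ 25⁻¹·7 ≡ 13·7 ≡ 37 (mod 54).

37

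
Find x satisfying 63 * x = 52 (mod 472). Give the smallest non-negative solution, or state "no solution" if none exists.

First find gcd(63, 472):
472 = 7×63 + 31
63 = 2×31 + 1
31 = 31×1 + 0
gcd = 1, so a unique solution mod 472 exists.
Back-substitute for the Bézout coefficients:
1 = 63 − 2·31
1 = −2·472 + 15·63
So 63·(15) ≡ 1 (mod 472), giving 63⁻¹ ≡ 15.
x ≡ 63⁻¹·52 ≡ 15·52 ≡ 308 (mod 472).

308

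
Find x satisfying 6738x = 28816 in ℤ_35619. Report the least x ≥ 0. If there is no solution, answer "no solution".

gcd(6738, 35619):
35619 = 5·6738 + 1929
6738 = 3·1929 + 951
1929 = 2·951 + 27
951 = 35·27 + 6
27 = 4·6 + 3
6 = 2·3 + 0
gcd = 3, but 3 ∤ 28816, so the congruence has no solution.

no solution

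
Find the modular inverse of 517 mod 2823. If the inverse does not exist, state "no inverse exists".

2479

Run Euclid on (2823, 517):
2823 = 5*517 + 238
517 = 2*238 + 41
238 = 5*41 + 33
41 = 1*33 + 8
33 = 4*8 + 1
8 = 8*1 + 0
Since gcd(517, 2823) = 1, back-substitute to write 1 as a combination:
1 = 33 − 4·8
1 = −4·41 + 5·33
1 = 5·238 − 29·41
1 = −29·517 + 63·238
1 = 63·2823 − 344·517
Thus 517·(-344) ≡ 1 (mod 2823); reducing, -344 mod 2823 = 2479.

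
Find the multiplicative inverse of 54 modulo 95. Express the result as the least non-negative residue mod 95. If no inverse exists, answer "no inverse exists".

44

Run Euclid on (95, 54):
95 = 1×54 + 41
54 = 1×41 + 13
41 = 3×13 + 2
13 = 6×2 + 1
2 = 2×1 + 0
The gcd is 1. Working backward:
1 = 13 − 6·2
1 = −6·41 + 19·13
1 = 19·54 − 25·41
1 = −25·95 + 44·54
So 54·44 ≡ 1 (mod 95).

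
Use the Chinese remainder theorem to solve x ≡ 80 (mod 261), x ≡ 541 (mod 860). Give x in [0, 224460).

167381

Write x = 80 + 261·k. Then 261·k ≡ 541 − 80 ≡ 461 (mod 860).
Need 261⁻¹ mod 860. Extended Euclid on (860, 261):
860 = 3·261 + 77
261 = 3·77 + 30
77 = 2·30 + 17
30 = 1·17 + 13
17 = 1·13 + 4
13 = 3·4 + 1
4 = 4·1 + 0
Back-substitute:
1 = 13 − 3·4
1 = −3·17 + 4·13
1 = 4·30 − 7·17
1 = −7·77 + 18·30
1 = 18·261 − 61·77
1 = −61·860 + 201·261
261⁻¹ ≡ 201 (mod 860), so k ≡ 201·461 ≡ 641 (mod 860).
x = 80 + 261·641 = 167381.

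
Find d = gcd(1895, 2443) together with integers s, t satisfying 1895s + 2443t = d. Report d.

1

Repeated division:
2443 = 1×1895 + 548
1895 = 3×548 + 251
548 = 2×251 + 46
251 = 5×46 + 21
46 = 2×21 + 4
21 = 5×4 + 1
4 = 4×1 + 0
gcd(1895, 2443) = 1.
Express as a combination:
1 = 21 − 5·4
1 = −5·46 + 11·21
1 = 11·251 − 60·46
1 = −60·548 + 131·251
1 = 131·1895 − 453·548
1 = −453·2443 + 584·1895
So 1 = (-453)·2443 + (584)·1895.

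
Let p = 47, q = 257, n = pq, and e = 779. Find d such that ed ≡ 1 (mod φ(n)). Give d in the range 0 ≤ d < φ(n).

3235

φ(n) = (p−1)(q−1) = 46·256 = 11776.
Need d with 779·d ≡ 1 (mod 11776). Apply the extended Euclidean algorithm:
11776 = 15·779 + 91
779 = 8·91 + 51
91 = 1·51 + 40
51 = 1·40 + 11
40 = 3·11 + 7
11 = 1·7 + 4
7 = 1·4 + 3
4 = 1·3 + 1
3 = 3·1 + 0
Back-substitute:
1 = 4 − 3
1 = −7 + 2·4
1 = 2·11 − 3·7
1 = −3·40 + 11·11
1 = 11·51 − 14·40
1 = −14·91 + 25·51
1 = 25·779 − 214·91
1 = −214·11776 + 3235·779
So 779·3235 ≡ 1 (mod 11776), hence d = 3235.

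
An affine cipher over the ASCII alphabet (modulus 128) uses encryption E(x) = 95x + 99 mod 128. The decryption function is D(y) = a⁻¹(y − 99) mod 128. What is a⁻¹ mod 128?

31

Extended Euclidean algorithm:
128 = 1·95 + 33
95 = 2·33 + 29
33 = 1·29 + 4
29 = 7·4 + 1
4 = 4·1 + 0
The gcd is 1. Working backward:
1 = 29 − 7·4
1 = −7·33 + 8·29
1 = 8·95 − 23·33
1 = −23·128 + 31·95
So 95·31 ≡ 1 (mod 128).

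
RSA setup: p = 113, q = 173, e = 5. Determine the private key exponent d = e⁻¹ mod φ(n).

φ(n) = (p−1)(q−1) = 112·172 = 19264.
Need d with 5·d ≡ 1 (mod 19264). Apply the extended Euclidean algorithm:
19264 = 3852*5 + 4
5 = 1*4 + 1
4 = 4*1 + 0
Back-substitute:
1 = 5 − 4
1 = −19264 + 3853·5
So 5·3853 ≡ 1 (mod 19264), hence d = 3853.

3853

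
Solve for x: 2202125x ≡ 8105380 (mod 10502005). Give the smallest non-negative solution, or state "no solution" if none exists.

550226

First find gcd(2202125, 10502005):
10502005 = 4*2202125 + 1693505
2202125 = 1*1693505 + 508620
1693505 = 3*508620 + 167645
508620 = 3*167645 + 5685
167645 = 29*5685 + 2780
5685 = 2*2780 + 125
2780 = 22*125 + 30
125 = 4*30 + 5
30 = 6*5 + 0
gcd = 5 and 5 | 8105380, so solutions exist. Divide through by 5: 440425x ≡ 1621076 (mod 2100401).
Now find 440425⁻¹ mod 2100401:
2100401 = 4×440425 + 338701
440425 = 1×338701 + 101724
338701 = 3×101724 + 33529
101724 = 3×33529 + 1137
33529 = 29×1137 + 556
1137 = 2×556 + 25
556 = 22×25 + 6
25 = 4×6 + 1
6 = 6×1 + 0
Back-substitute:
1 = 25 − 4·6
1 = −4·556 + 89·25
1 = 89·1137 − 182·556
1 = −182·33529 + 5367·1137
1 = 5367·101724 − 16283·33529
1 = −16283·338701 + 54216·101724
1 = 54216·440425 − 70499·338701
1 = −70499·2100401 + 336212·440425
So 440425⁻¹ ≡ 336212 (mod 2100401).
Then x ≡ 336212·1621076 ≡ 550226 (mod 2100401); the smallest non-negative solution is x = 550226.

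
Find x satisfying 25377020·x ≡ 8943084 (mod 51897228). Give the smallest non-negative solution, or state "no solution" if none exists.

1254120

First find gcd(25377020, 51897228):
51897228 = 2*25377020 + 1143188
25377020 = 22*1143188 + 226884
1143188 = 5*226884 + 8768
226884 = 25*8768 + 7684
8768 = 1*7684 + 1084
7684 = 7*1084 + 96
1084 = 11*96 + 28
96 = 3*28 + 12
28 = 2*12 + 4
12 = 3*4 + 0
gcd = 4 and 4 | 8943084, so solutions exist. Divide through by 4: 6344255x ≡ 2235771 (mod 12974307).
Now find 6344255⁻¹ mod 12974307:
12974307 = 2×6344255 + 285797
6344255 = 22×285797 + 56721
285797 = 5×56721 + 2192
56721 = 25×2192 + 1921
2192 = 1×1921 + 271
1921 = 7×271 + 24
271 = 11×24 + 7
24 = 3×7 + 3
7 = 2×3 + 1
3 = 3×1 + 0
Back-substitute:
1 = 7 − 2·3
1 = −2·24 + 7·7
1 = 7·271 − 79·24
1 = −79·1921 + 560·271
1 = 560·2192 − 639·1921
1 = −639·56721 + 16535·2192
1 = 16535·285797 − 83314·56721
1 = −83314·6344255 + 1849443·285797
1 = 1849443·12974307 − 3782200·6344255
So 6344255·(-3782200) ≡ 1 (mod 12974307), i.e. 6344255⁻¹ ≡ 9192107.
Then x ≡ 9192107·2235771 ≡ 1254120 (mod 12974307); the smallest non-negative solution is x = 1254120.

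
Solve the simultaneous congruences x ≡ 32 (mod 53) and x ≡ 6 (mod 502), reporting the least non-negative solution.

9042

Write x = 32 + 53·k. Then 53·k ≡ 6 − 32 ≡ 476 (mod 502).
Need 53⁻¹ mod 502. Extended Euclid on (502, 53):
502 = 9×53 + 25
53 = 2×25 + 3
25 = 8×3 + 1
3 = 3×1 + 0
Back-substitute:
1 = 25 − 8·3
1 = −8·53 + 17·25
1 = 17·502 − 161·53
53⁻¹ ≡ 341 (mod 502), so k ≡ 341·476 ≡ 170 (mod 502).
x = 32 + 53·170 = 9042.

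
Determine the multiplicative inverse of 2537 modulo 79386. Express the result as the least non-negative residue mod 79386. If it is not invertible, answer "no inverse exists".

Run Euclid on (79386, 2537):
79386 = 31×2537 + 739
2537 = 3×739 + 320
739 = 2×320 + 99
320 = 3×99 + 23
99 = 4×23 + 7
23 = 3×7 + 2
7 = 3×2 + 1
2 = 2×1 + 0
Since gcd(2537, 79386) = 1, back-substitute to write 1 as a combination:
1 = 7 − 3·2
1 = −3·23 + 10·7
1 = 10·99 − 43·23
1 = −43·320 + 139·99
1 = 139·739 − 321·320
1 = −321·2537 + 1102·739
1 = 1102·79386 − 34483·2537
So 2537·(-34483) ≡ 1 (mod 79386), and -34483 ≡ 44903 (mod 79386).

44903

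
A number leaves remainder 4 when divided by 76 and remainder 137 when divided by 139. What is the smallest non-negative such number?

Write x = 4 + 76·k. Then 76·k ≡ 137 − 4 ≡ 133 (mod 139).
Need 76⁻¹ mod 139. Extended Euclid on (139, 76):
139 = 1*76 + 63
76 = 1*63 + 13
63 = 4*13 + 11
13 = 1*11 + 2
11 = 5*2 + 1
2 = 2*1 + 0
Back-substitute:
1 = 11 − 5·2
1 = −5·13 + 6·11
1 = 6·63 − 29·13
1 = −29·76 + 35·63
1 = 35·139 − 64·76
76⁻¹ ≡ 75 (mod 139), so k ≡ 75·133 ≡ 106 (mod 139).
x = 4 + 76·106 = 8060.

8060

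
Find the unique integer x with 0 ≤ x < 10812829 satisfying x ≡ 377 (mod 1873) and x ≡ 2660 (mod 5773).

Write x = 377 + 1873·k. Then 1873·k ≡ 2660 − 377 ≡ 2283 (mod 5773).
Need 1873⁻¹ mod 5773. Extended Euclid on (5773, 1873):
5773 = 3*1873 + 154
1873 = 12*154 + 25
154 = 6*25 + 4
25 = 6*4 + 1
4 = 4*1 + 0
Back-substitute:
1 = 25 − 6·4
1 = −6·154 + 37·25
1 = 37·1873 − 450·154
1 = −450·5773 + 1387·1873
1873⁻¹ ≡ 1387 (mod 5773), so k ≡ 1387·2283 ≡ 2917 (mod 5773).
x = 377 + 1873·2917 = 5463918.

5463918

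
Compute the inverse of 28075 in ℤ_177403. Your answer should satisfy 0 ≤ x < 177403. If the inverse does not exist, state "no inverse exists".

54709

Extended Euclidean algorithm:
177403 = 6·28075 + 8953
28075 = 3·8953 + 1216
8953 = 7·1216 + 441
1216 = 2·441 + 334
441 = 1·334 + 107
334 = 3·107 + 13
107 = 8·13 + 3
13 = 4·3 + 1
3 = 3·1 + 0
The gcd is 1. Working backward:
1 = 13 − 4·3
1 = −4·107 + 33·13
1 = 33·334 − 103·107
1 = −103·441 + 136·334
1 = 136·1216 − 375·441
1 = −375·8953 + 2761·1216
1 = 2761·28075 − 8658·8953
1 = −8658·177403 + 54709·28075
So 28075·54709 ≡ 1 (mod 177403).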